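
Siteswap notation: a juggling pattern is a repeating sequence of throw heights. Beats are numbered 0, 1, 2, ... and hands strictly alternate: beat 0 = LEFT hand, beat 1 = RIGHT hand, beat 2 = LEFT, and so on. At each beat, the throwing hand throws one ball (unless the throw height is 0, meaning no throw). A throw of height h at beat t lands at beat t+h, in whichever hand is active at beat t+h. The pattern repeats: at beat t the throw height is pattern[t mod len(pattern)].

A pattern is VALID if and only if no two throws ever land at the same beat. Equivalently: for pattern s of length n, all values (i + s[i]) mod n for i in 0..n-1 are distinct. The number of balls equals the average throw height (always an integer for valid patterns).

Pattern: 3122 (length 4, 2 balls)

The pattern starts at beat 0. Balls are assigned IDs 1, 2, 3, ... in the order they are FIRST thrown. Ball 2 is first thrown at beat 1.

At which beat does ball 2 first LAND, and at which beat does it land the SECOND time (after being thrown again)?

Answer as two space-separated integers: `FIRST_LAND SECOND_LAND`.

Answer: 2 4

Derivation:
Beat 0 (L): throw ball1 h=3 -> lands@3:R; in-air after throw: [b1@3:R]
Beat 1 (R): throw ball2 h=1 -> lands@2:L; in-air after throw: [b2@2:L b1@3:R]
Beat 2 (L): throw ball2 h=2 -> lands@4:L; in-air after throw: [b1@3:R b2@4:L]
Beat 3 (R): throw ball1 h=2 -> lands@5:R; in-air after throw: [b2@4:L b1@5:R]
Beat 4 (L): throw ball2 h=3 -> lands@7:R; in-air after throw: [b1@5:R b2@7:R]
Ball 2: thrown@1 h=1 -> first land @2; rethrown@2 h=2 -> second land @4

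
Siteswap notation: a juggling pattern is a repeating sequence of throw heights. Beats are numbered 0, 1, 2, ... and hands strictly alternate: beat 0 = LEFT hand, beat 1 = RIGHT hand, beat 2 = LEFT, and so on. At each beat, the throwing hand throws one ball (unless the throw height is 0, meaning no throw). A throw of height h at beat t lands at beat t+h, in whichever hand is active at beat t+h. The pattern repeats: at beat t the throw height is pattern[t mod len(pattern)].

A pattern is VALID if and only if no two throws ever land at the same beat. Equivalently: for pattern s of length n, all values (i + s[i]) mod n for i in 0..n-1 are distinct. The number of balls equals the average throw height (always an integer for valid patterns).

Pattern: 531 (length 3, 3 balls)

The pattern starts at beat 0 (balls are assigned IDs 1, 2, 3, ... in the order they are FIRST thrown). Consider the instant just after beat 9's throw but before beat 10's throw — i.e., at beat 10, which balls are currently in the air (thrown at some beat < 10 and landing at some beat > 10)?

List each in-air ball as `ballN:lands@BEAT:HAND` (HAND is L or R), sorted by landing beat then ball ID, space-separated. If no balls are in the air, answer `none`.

Beat 0 (L): throw ball1 h=5 -> lands@5:R; in-air after throw: [b1@5:R]
Beat 1 (R): throw ball2 h=3 -> lands@4:L; in-air after throw: [b2@4:L b1@5:R]
Beat 2 (L): throw ball3 h=1 -> lands@3:R; in-air after throw: [b3@3:R b2@4:L b1@5:R]
Beat 3 (R): throw ball3 h=5 -> lands@8:L; in-air after throw: [b2@4:L b1@5:R b3@8:L]
Beat 4 (L): throw ball2 h=3 -> lands@7:R; in-air after throw: [b1@5:R b2@7:R b3@8:L]
Beat 5 (R): throw ball1 h=1 -> lands@6:L; in-air after throw: [b1@6:L b2@7:R b3@8:L]
Beat 6 (L): throw ball1 h=5 -> lands@11:R; in-air after throw: [b2@7:R b3@8:L b1@11:R]
Beat 7 (R): throw ball2 h=3 -> lands@10:L; in-air after throw: [b3@8:L b2@10:L b1@11:R]
Beat 8 (L): throw ball3 h=1 -> lands@9:R; in-air after throw: [b3@9:R b2@10:L b1@11:R]
Beat 9 (R): throw ball3 h=5 -> lands@14:L; in-air after throw: [b2@10:L b1@11:R b3@14:L]
Beat 10 (L): throw ball2 h=3 -> lands@13:R; in-air after throw: [b1@11:R b2@13:R b3@14:L]

Answer: ball1:lands@11:R ball3:lands@14:L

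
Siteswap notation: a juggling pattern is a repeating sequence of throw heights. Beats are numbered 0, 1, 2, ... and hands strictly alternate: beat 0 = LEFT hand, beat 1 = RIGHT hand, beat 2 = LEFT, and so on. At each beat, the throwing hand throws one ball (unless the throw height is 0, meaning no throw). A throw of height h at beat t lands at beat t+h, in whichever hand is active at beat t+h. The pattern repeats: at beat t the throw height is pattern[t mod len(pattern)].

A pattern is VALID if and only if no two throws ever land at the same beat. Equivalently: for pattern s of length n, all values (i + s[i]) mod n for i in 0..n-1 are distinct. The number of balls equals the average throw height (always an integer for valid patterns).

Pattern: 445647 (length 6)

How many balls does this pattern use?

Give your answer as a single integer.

Answer: 5

Derivation:
Pattern = [4, 4, 5, 6, 4, 7], length n = 6
  position 0: throw height = 4, running sum = 4
  position 1: throw height = 4, running sum = 8
  position 2: throw height = 5, running sum = 13
  position 3: throw height = 6, running sum = 19
  position 4: throw height = 4, running sum = 23
  position 5: throw height = 7, running sum = 30
Total sum = 30; balls = sum / n = 30 / 6 = 5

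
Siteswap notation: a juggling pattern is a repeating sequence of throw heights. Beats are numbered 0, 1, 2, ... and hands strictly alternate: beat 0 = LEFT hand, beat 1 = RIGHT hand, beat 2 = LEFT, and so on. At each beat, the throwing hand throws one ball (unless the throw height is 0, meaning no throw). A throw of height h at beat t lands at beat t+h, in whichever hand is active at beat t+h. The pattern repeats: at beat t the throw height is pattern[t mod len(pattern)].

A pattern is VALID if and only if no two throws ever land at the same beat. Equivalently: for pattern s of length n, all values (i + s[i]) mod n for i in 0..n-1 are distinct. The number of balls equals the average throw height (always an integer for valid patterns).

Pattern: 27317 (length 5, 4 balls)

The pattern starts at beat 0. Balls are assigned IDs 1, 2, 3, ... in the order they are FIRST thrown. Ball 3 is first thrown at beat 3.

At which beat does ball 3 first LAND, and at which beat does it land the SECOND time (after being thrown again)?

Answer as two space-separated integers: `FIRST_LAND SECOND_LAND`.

Beat 0 (L): throw ball1 h=2 -> lands@2:L; in-air after throw: [b1@2:L]
Beat 1 (R): throw ball2 h=7 -> lands@8:L; in-air after throw: [b1@2:L b2@8:L]
Beat 2 (L): throw ball1 h=3 -> lands@5:R; in-air after throw: [b1@5:R b2@8:L]
Beat 3 (R): throw ball3 h=1 -> lands@4:L; in-air after throw: [b3@4:L b1@5:R b2@8:L]
Beat 4 (L): throw ball3 h=7 -> lands@11:R; in-air after throw: [b1@5:R b2@8:L b3@11:R]
Beat 5 (R): throw ball1 h=2 -> lands@7:R; in-air after throw: [b1@7:R b2@8:L b3@11:R]
Beat 6 (L): throw ball4 h=7 -> lands@13:R; in-air after throw: [b1@7:R b2@8:L b3@11:R b4@13:R]
Beat 7 (R): throw ball1 h=3 -> lands@10:L; in-air after throw: [b2@8:L b1@10:L b3@11:R b4@13:R]
Beat 8 (L): throw ball2 h=1 -> lands@9:R; in-air after throw: [b2@9:R b1@10:L b3@11:R b4@13:R]
Beat 9 (R): throw ball2 h=7 -> lands@16:L; in-air after throw: [b1@10:L b3@11:R b4@13:R b2@16:L]
Beat 10 (L): throw ball1 h=2 -> lands@12:L; in-air after throw: [b3@11:R b1@12:L b4@13:R b2@16:L]
Beat 11 (R): throw ball3 h=7 -> lands@18:L; in-air after throw: [b1@12:L b4@13:R b2@16:L b3@18:L]
Ball 3: thrown@3 h=1 -> first land @4; rethrown@4 h=7 -> second land @11

Answer: 4 11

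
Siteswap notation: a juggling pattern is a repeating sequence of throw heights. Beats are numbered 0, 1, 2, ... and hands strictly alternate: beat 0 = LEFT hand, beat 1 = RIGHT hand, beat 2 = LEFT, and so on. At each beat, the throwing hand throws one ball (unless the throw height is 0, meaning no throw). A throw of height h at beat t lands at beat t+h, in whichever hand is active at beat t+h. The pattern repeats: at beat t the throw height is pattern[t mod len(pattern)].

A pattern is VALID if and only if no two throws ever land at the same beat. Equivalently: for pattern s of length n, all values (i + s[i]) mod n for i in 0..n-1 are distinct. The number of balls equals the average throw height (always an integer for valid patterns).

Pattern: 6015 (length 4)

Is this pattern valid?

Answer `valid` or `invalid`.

i=0: (i + s[i]) mod n = (0 + 6) mod 4 = 2
i=1: (i + s[i]) mod n = (1 + 0) mod 4 = 1
i=2: (i + s[i]) mod n = (2 + 1) mod 4 = 3
i=3: (i + s[i]) mod n = (3 + 5) mod 4 = 0
Residues: [2, 1, 3, 0], distinct: True

Answer: valid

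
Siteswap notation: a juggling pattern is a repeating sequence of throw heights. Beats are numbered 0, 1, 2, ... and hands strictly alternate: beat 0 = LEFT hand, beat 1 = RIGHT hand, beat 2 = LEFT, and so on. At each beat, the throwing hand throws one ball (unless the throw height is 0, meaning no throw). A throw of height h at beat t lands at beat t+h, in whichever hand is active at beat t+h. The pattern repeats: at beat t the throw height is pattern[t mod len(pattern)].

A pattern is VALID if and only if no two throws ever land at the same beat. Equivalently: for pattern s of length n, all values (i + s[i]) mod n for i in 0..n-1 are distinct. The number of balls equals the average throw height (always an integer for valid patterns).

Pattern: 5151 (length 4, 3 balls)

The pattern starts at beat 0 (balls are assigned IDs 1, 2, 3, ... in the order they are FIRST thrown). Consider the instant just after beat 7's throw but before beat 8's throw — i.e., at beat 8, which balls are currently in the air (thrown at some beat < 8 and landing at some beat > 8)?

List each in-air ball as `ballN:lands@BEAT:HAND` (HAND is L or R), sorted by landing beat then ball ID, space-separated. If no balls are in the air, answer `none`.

Beat 0 (L): throw ball1 h=5 -> lands@5:R; in-air after throw: [b1@5:R]
Beat 1 (R): throw ball2 h=1 -> lands@2:L; in-air after throw: [b2@2:L b1@5:R]
Beat 2 (L): throw ball2 h=5 -> lands@7:R; in-air after throw: [b1@5:R b2@7:R]
Beat 3 (R): throw ball3 h=1 -> lands@4:L; in-air after throw: [b3@4:L b1@5:R b2@7:R]
Beat 4 (L): throw ball3 h=5 -> lands@9:R; in-air after throw: [b1@5:R b2@7:R b3@9:R]
Beat 5 (R): throw ball1 h=1 -> lands@6:L; in-air after throw: [b1@6:L b2@7:R b3@9:R]
Beat 6 (L): throw ball1 h=5 -> lands@11:R; in-air after throw: [b2@7:R b3@9:R b1@11:R]
Beat 7 (R): throw ball2 h=1 -> lands@8:L; in-air after throw: [b2@8:L b3@9:R b1@11:R]
Beat 8 (L): throw ball2 h=5 -> lands@13:R; in-air after throw: [b3@9:R b1@11:R b2@13:R]

Answer: ball3:lands@9:R ball1:lands@11:R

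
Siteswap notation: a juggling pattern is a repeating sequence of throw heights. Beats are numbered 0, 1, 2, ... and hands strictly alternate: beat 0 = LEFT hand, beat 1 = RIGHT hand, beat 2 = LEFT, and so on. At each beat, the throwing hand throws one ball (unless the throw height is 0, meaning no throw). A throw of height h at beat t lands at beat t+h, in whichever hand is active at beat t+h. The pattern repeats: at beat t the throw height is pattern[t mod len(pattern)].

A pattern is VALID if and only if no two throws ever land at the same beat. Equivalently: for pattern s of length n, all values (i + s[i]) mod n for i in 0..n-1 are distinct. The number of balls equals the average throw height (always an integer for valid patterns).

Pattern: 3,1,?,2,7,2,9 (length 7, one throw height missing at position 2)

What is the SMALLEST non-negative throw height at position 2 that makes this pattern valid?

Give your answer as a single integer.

Answer: 4

Derivation:
i=0: (0 + 3) mod 7 = 3
i=1: (1 + 1) mod 7 = 2
i=2: s[i]=? (unknown)
i=3: (3 + 2) mod 7 = 5
i=4: (4 + 7) mod 7 = 4
i=5: (5 + 2) mod 7 = 0
i=6: (6 + 9) mod 7 = 1
Known residues: [0, 1, 2, 3, 4, 5]; need a permutation of 0..6, so missing residue r = 6
Need (2 + s) mod 7 = 6; smallest s = (6 - 2) mod 7 = 4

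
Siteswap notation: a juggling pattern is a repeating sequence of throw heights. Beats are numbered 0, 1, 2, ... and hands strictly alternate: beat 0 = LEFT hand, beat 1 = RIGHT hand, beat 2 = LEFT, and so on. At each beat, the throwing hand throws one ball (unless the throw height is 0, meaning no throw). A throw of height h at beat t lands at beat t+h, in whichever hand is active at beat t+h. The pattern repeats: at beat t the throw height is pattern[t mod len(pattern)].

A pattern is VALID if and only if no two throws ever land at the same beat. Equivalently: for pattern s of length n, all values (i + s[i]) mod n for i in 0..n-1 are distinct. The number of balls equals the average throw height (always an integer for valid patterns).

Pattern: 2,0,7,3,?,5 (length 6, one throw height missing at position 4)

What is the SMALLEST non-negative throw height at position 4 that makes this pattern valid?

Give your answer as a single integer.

i=0: (0 + 2) mod 6 = 2
i=1: (1 + 0) mod 6 = 1
i=2: (2 + 7) mod 6 = 3
i=3: (3 + 3) mod 6 = 0
i=4: s[i]=? (unknown)
i=5: (5 + 5) mod 6 = 4
Known residues: [0, 1, 2, 3, 4]; need a permutation of 0..5, so missing residue r = 5
Need (4 + s) mod 6 = 5; smallest s = (5 - 4) mod 6 = 1

Answer: 1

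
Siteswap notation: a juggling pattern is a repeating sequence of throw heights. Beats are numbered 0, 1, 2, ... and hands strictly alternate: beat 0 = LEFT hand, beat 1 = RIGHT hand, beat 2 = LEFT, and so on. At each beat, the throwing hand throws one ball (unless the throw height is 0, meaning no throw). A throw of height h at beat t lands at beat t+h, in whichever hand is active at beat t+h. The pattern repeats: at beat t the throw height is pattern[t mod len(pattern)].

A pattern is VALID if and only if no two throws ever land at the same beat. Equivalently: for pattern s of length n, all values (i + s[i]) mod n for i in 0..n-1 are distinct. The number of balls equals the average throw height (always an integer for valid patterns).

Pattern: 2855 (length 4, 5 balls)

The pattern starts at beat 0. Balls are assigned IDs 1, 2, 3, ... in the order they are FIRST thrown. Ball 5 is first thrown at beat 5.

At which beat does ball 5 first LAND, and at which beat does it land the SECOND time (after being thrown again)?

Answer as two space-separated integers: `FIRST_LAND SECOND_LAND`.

Beat 0 (L): throw ball1 h=2 -> lands@2:L; in-air after throw: [b1@2:L]
Beat 1 (R): throw ball2 h=8 -> lands@9:R; in-air after throw: [b1@2:L b2@9:R]
Beat 2 (L): throw ball1 h=5 -> lands@7:R; in-air after throw: [b1@7:R b2@9:R]
Beat 3 (R): throw ball3 h=5 -> lands@8:L; in-air after throw: [b1@7:R b3@8:L b2@9:R]
Beat 4 (L): throw ball4 h=2 -> lands@6:L; in-air after throw: [b4@6:L b1@7:R b3@8:L b2@9:R]
Beat 5 (R): throw ball5 h=8 -> lands@13:R; in-air after throw: [b4@6:L b1@7:R b3@8:L b2@9:R b5@13:R]
Beat 6 (L): throw ball4 h=5 -> lands@11:R; in-air after throw: [b1@7:R b3@8:L b2@9:R b4@11:R b5@13:R]
Beat 7 (R): throw ball1 h=5 -> lands@12:L; in-air after throw: [b3@8:L b2@9:R b4@11:R b1@12:L b5@13:R]
Beat 8 (L): throw ball3 h=2 -> lands@10:L; in-air after throw: [b2@9:R b3@10:L b4@11:R b1@12:L b5@13:R]
Beat 9 (R): throw ball2 h=8 -> lands@17:R; in-air after throw: [b3@10:L b4@11:R b1@12:L b5@13:R b2@17:R]
Beat 10 (L): throw ball3 h=5 -> lands@15:R; in-air after throw: [b4@11:R b1@12:L b5@13:R b3@15:R b2@17:R]
Beat 11 (R): throw ball4 h=5 -> lands@16:L; in-air after throw: [b1@12:L b5@13:R b3@15:R b4@16:L b2@17:R]
Beat 12 (L): throw ball1 h=2 -> lands@14:L; in-air after throw: [b5@13:R b1@14:L b3@15:R b4@16:L b2@17:R]
Beat 13 (R): throw ball5 h=8 -> lands@21:R; in-air after throw: [b1@14:L b3@15:R b4@16:L b2@17:R b5@21:R]
Beat 14 (L): throw ball1 h=5 -> lands@19:R; in-air after throw: [b3@15:R b4@16:L b2@17:R b1@19:R b5@21:R]
Beat 15 (R): throw ball3 h=5 -> lands@20:L; in-air after throw: [b4@16:L b2@17:R b1@19:R b3@20:L b5@21:R]
Beat 16 (L): throw ball4 h=2 -> lands@18:L; in-air after throw: [b2@17:R b4@18:L b1@19:R b3@20:L b5@21:R]
Beat 17 (R): throw ball2 h=8 -> lands@25:R; in-air after throw: [b4@18:L b1@19:R b3@20:L b5@21:R b2@25:R]
Beat 18 (L): throw ball4 h=5 -> lands@23:R; in-air after throw: [b1@19:R b3@20:L b5@21:R b4@23:R b2@25:R]
Ball 5: thrown@5 h=8 -> first land @13; rethrown@13 h=8 -> second land @21

Answer: 13 21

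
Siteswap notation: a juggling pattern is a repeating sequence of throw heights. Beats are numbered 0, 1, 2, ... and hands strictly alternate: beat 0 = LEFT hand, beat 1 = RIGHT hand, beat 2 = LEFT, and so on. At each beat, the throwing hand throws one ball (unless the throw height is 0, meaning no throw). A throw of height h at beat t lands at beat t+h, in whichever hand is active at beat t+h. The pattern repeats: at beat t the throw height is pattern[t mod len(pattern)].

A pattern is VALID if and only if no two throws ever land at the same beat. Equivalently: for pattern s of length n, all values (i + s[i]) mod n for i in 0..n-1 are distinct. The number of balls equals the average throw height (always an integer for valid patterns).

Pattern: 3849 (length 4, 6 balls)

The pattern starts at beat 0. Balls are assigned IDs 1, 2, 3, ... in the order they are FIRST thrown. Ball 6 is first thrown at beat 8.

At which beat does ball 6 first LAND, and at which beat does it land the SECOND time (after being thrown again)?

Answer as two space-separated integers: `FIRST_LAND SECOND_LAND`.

Beat 0 (L): throw ball1 h=3 -> lands@3:R; in-air after throw: [b1@3:R]
Beat 1 (R): throw ball2 h=8 -> lands@9:R; in-air after throw: [b1@3:R b2@9:R]
Beat 2 (L): throw ball3 h=4 -> lands@6:L; in-air after throw: [b1@3:R b3@6:L b2@9:R]
Beat 3 (R): throw ball1 h=9 -> lands@12:L; in-air after throw: [b3@6:L b2@9:R b1@12:L]
Beat 4 (L): throw ball4 h=3 -> lands@7:R; in-air after throw: [b3@6:L b4@7:R b2@9:R b1@12:L]
Beat 5 (R): throw ball5 h=8 -> lands@13:R; in-air after throw: [b3@6:L b4@7:R b2@9:R b1@12:L b5@13:R]
Beat 6 (L): throw ball3 h=4 -> lands@10:L; in-air after throw: [b4@7:R b2@9:R b3@10:L b1@12:L b5@13:R]
Beat 7 (R): throw ball4 h=9 -> lands@16:L; in-air after throw: [b2@9:R b3@10:L b1@12:L b5@13:R b4@16:L]
Beat 8 (L): throw ball6 h=3 -> lands@11:R; in-air after throw: [b2@9:R b3@10:L b6@11:R b1@12:L b5@13:R b4@16:L]
Beat 9 (R): throw ball2 h=8 -> lands@17:R; in-air after throw: [b3@10:L b6@11:R b1@12:L b5@13:R b4@16:L b2@17:R]
Beat 10 (L): throw ball3 h=4 -> lands@14:L; in-air after throw: [b6@11:R b1@12:L b5@13:R b3@14:L b4@16:L b2@17:R]
Beat 11 (R): throw ball6 h=9 -> lands@20:L; in-air after throw: [b1@12:L b5@13:R b3@14:L b4@16:L b2@17:R b6@20:L]
Beat 12 (L): throw ball1 h=3 -> lands@15:R; in-air after throw: [b5@13:R b3@14:L b1@15:R b4@16:L b2@17:R b6@20:L]
Beat 13 (R): throw ball5 h=8 -> lands@21:R; in-air after throw: [b3@14:L b1@15:R b4@16:L b2@17:R b6@20:L b5@21:R]
Beat 14 (L): throw ball3 h=4 -> lands@18:L; in-air after throw: [b1@15:R b4@16:L b2@17:R b3@18:L b6@20:L b5@21:R]
Beat 15 (R): throw ball1 h=9 -> lands@24:L; in-air after throw: [b4@16:L b2@17:R b3@18:L b6@20:L b5@21:R b1@24:L]
Beat 16 (L): throw ball4 h=3 -> lands@19:R; in-air after throw: [b2@17:R b3@18:L b4@19:R b6@20:L b5@21:R b1@24:L]
Beat 17 (R): throw ball2 h=8 -> lands@25:R; in-air after throw: [b3@18:L b4@19:R b6@20:L b5@21:R b1@24:L b2@25:R]
Beat 18 (L): throw ball3 h=4 -> lands@22:L; in-air after throw: [b4@19:R b6@20:L b5@21:R b3@22:L b1@24:L b2@25:R]
Ball 6: thrown@8 h=3 -> first land @11; rethrown@11 h=9 -> second land @20

Answer: 11 20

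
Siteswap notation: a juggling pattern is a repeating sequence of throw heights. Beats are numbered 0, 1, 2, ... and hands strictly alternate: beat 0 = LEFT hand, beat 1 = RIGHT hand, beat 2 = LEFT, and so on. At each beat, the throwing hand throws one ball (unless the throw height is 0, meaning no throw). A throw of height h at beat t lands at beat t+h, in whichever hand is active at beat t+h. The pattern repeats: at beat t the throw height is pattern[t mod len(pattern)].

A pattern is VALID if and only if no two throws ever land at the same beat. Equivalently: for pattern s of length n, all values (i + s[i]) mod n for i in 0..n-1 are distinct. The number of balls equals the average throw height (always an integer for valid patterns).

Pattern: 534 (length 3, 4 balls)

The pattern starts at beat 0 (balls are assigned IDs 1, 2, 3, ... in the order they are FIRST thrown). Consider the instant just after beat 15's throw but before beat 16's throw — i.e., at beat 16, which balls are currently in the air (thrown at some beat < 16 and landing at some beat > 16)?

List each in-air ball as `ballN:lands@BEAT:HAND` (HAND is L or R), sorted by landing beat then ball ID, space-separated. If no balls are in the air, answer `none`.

Beat 0 (L): throw ball1 h=5 -> lands@5:R; in-air after throw: [b1@5:R]
Beat 1 (R): throw ball2 h=3 -> lands@4:L; in-air after throw: [b2@4:L b1@5:R]
Beat 2 (L): throw ball3 h=4 -> lands@6:L; in-air after throw: [b2@4:L b1@5:R b3@6:L]
Beat 3 (R): throw ball4 h=5 -> lands@8:L; in-air after throw: [b2@4:L b1@5:R b3@6:L b4@8:L]
Beat 4 (L): throw ball2 h=3 -> lands@7:R; in-air after throw: [b1@5:R b3@6:L b2@7:R b4@8:L]
Beat 5 (R): throw ball1 h=4 -> lands@9:R; in-air after throw: [b3@6:L b2@7:R b4@8:L b1@9:R]
Beat 6 (L): throw ball3 h=5 -> lands@11:R; in-air after throw: [b2@7:R b4@8:L b1@9:R b3@11:R]
Beat 7 (R): throw ball2 h=3 -> lands@10:L; in-air after throw: [b4@8:L b1@9:R b2@10:L b3@11:R]
Beat 8 (L): throw ball4 h=4 -> lands@12:L; in-air after throw: [b1@9:R b2@10:L b3@11:R b4@12:L]
Beat 9 (R): throw ball1 h=5 -> lands@14:L; in-air after throw: [b2@10:L b3@11:R b4@12:L b1@14:L]
Beat 10 (L): throw ball2 h=3 -> lands@13:R; in-air after throw: [b3@11:R b4@12:L b2@13:R b1@14:L]
Beat 11 (R): throw ball3 h=4 -> lands@15:R; in-air after throw: [b4@12:L b2@13:R b1@14:L b3@15:R]
Beat 12 (L): throw ball4 h=5 -> lands@17:R; in-air after throw: [b2@13:R b1@14:L b3@15:R b4@17:R]
Beat 13 (R): throw ball2 h=3 -> lands@16:L; in-air after throw: [b1@14:L b3@15:R b2@16:L b4@17:R]
Beat 14 (L): throw ball1 h=4 -> lands@18:L; in-air after throw: [b3@15:R b2@16:L b4@17:R b1@18:L]
Beat 15 (R): throw ball3 h=5 -> lands@20:L; in-air after throw: [b2@16:L b4@17:R b1@18:L b3@20:L]
Beat 16 (L): throw ball2 h=3 -> lands@19:R; in-air after throw: [b4@17:R b1@18:L b2@19:R b3@20:L]

Answer: ball4:lands@17:R ball1:lands@18:L ball3:lands@20:L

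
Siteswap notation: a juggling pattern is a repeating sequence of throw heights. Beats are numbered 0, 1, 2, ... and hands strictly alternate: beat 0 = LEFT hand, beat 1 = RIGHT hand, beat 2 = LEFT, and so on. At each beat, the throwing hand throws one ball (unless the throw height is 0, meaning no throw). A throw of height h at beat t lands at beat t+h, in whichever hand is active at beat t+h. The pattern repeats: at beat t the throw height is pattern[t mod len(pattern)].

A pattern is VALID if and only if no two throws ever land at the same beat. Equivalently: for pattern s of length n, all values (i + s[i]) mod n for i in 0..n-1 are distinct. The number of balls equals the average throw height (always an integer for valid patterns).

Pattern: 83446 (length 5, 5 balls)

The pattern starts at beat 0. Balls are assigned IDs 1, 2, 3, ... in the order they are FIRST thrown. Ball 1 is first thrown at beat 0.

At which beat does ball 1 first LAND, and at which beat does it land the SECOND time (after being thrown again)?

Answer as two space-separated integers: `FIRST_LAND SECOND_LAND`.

Beat 0 (L): throw ball1 h=8 -> lands@8:L; in-air after throw: [b1@8:L]
Beat 1 (R): throw ball2 h=3 -> lands@4:L; in-air after throw: [b2@4:L b1@8:L]
Beat 2 (L): throw ball3 h=4 -> lands@6:L; in-air after throw: [b2@4:L b3@6:L b1@8:L]
Beat 3 (R): throw ball4 h=4 -> lands@7:R; in-air after throw: [b2@4:L b3@6:L b4@7:R b1@8:L]
Beat 4 (L): throw ball2 h=6 -> lands@10:L; in-air after throw: [b3@6:L b4@7:R b1@8:L b2@10:L]
Beat 5 (R): throw ball5 h=8 -> lands@13:R; in-air after throw: [b3@6:L b4@7:R b1@8:L b2@10:L b5@13:R]
Beat 6 (L): throw ball3 h=3 -> lands@9:R; in-air after throw: [b4@7:R b1@8:L b3@9:R b2@10:L b5@13:R]
Beat 7 (R): throw ball4 h=4 -> lands@11:R; in-air after throw: [b1@8:L b3@9:R b2@10:L b4@11:R b5@13:R]
Beat 8 (L): throw ball1 h=4 -> lands@12:L; in-air after throw: [b3@9:R b2@10:L b4@11:R b1@12:L b5@13:R]
Beat 9 (R): throw ball3 h=6 -> lands@15:R; in-air after throw: [b2@10:L b4@11:R b1@12:L b5@13:R b3@15:R]
Beat 10 (L): throw ball2 h=8 -> lands@18:L; in-air after throw: [b4@11:R b1@12:L b5@13:R b3@15:R b2@18:L]
Beat 11 (R): throw ball4 h=3 -> lands@14:L; in-air after throw: [b1@12:L b5@13:R b4@14:L b3@15:R b2@18:L]
Beat 12 (L): throw ball1 h=4 -> lands@16:L; in-air after throw: [b5@13:R b4@14:L b3@15:R b1@16:L b2@18:L]
Ball 1: thrown@0 h=8 -> first land @8; rethrown@8 h=4 -> second land @12

Answer: 8 12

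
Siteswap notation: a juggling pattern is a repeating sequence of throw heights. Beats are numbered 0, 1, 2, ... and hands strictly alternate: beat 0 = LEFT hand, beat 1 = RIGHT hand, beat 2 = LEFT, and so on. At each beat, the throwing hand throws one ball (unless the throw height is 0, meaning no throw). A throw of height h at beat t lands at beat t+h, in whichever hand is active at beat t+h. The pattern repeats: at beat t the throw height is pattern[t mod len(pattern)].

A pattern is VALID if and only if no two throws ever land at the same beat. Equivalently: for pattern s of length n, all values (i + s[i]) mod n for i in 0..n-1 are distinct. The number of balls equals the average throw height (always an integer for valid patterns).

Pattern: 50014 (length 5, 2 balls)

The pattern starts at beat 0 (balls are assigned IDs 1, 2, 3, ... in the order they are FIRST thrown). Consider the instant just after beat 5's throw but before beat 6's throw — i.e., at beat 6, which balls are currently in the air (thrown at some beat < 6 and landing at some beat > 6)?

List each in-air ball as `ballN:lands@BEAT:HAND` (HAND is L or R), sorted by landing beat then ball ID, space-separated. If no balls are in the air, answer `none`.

Beat 0 (L): throw ball1 h=5 -> lands@5:R; in-air after throw: [b1@5:R]
Beat 3 (R): throw ball2 h=1 -> lands@4:L; in-air after throw: [b2@4:L b1@5:R]
Beat 4 (L): throw ball2 h=4 -> lands@8:L; in-air after throw: [b1@5:R b2@8:L]
Beat 5 (R): throw ball1 h=5 -> lands@10:L; in-air after throw: [b2@8:L b1@10:L]

Answer: ball2:lands@8:L ball1:lands@10:L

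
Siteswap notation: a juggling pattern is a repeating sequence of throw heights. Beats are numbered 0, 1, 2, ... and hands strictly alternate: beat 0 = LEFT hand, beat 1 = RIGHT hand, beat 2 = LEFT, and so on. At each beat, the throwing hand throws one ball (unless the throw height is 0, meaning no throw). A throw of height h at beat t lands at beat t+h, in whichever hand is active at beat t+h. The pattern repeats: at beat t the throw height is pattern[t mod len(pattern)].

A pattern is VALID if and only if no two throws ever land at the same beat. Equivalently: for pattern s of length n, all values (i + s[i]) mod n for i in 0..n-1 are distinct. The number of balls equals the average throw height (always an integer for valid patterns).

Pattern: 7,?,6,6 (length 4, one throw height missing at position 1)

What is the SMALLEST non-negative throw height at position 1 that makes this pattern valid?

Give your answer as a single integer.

i=0: (0 + 7) mod 4 = 3
i=1: s[i]=? (unknown)
i=2: (2 + 6) mod 4 = 0
i=3: (3 + 6) mod 4 = 1
Known residues: [0, 1, 3]; need a permutation of 0..3, so missing residue r = 2
Need (1 + s) mod 4 = 2; smallest s = (2 - 1) mod 4 = 1

Answer: 1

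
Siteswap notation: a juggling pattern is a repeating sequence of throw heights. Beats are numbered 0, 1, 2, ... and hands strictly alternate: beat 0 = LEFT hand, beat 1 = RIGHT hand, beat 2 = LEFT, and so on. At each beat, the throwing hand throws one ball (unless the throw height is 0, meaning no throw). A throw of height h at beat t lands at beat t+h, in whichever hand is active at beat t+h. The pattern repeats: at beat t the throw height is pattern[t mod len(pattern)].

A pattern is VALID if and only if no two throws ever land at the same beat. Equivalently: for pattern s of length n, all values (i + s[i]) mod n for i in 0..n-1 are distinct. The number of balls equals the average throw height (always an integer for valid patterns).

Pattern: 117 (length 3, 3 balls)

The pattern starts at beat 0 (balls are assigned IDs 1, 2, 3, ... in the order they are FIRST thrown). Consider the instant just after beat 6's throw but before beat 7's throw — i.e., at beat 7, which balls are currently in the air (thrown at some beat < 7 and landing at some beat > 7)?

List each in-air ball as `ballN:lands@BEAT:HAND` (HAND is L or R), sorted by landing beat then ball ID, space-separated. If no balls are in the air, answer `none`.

Answer: ball1:lands@9:R ball2:lands@12:L

Derivation:
Beat 0 (L): throw ball1 h=1 -> lands@1:R; in-air after throw: [b1@1:R]
Beat 1 (R): throw ball1 h=1 -> lands@2:L; in-air after throw: [b1@2:L]
Beat 2 (L): throw ball1 h=7 -> lands@9:R; in-air after throw: [b1@9:R]
Beat 3 (R): throw ball2 h=1 -> lands@4:L; in-air after throw: [b2@4:L b1@9:R]
Beat 4 (L): throw ball2 h=1 -> lands@5:R; in-air after throw: [b2@5:R b1@9:R]
Beat 5 (R): throw ball2 h=7 -> lands@12:L; in-air after throw: [b1@9:R b2@12:L]
Beat 6 (L): throw ball3 h=1 -> lands@7:R; in-air after throw: [b3@7:R b1@9:R b2@12:L]
Beat 7 (R): throw ball3 h=1 -> lands@8:L; in-air after throw: [b3@8:L b1@9:R b2@12:L]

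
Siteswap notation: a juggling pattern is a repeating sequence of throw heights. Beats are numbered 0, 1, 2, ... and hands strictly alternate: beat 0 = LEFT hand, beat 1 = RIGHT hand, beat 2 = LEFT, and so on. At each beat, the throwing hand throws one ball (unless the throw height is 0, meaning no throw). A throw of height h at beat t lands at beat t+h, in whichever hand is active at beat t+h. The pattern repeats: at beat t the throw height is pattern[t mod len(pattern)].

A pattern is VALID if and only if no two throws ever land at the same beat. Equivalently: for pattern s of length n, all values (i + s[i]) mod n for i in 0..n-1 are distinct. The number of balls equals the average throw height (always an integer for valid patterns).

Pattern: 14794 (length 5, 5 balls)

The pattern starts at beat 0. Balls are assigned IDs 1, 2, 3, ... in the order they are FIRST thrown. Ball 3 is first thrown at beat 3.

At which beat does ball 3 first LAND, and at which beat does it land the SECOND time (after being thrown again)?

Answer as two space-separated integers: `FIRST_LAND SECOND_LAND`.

Beat 0 (L): throw ball1 h=1 -> lands@1:R; in-air after throw: [b1@1:R]
Beat 1 (R): throw ball1 h=4 -> lands@5:R; in-air after throw: [b1@5:R]
Beat 2 (L): throw ball2 h=7 -> lands@9:R; in-air after throw: [b1@5:R b2@9:R]
Beat 3 (R): throw ball3 h=9 -> lands@12:L; in-air after throw: [b1@5:R b2@9:R b3@12:L]
Beat 4 (L): throw ball4 h=4 -> lands@8:L; in-air after throw: [b1@5:R b4@8:L b2@9:R b3@12:L]
Beat 5 (R): throw ball1 h=1 -> lands@6:L; in-air after throw: [b1@6:L b4@8:L b2@9:R b3@12:L]
Beat 6 (L): throw ball1 h=4 -> lands@10:L; in-air after throw: [b4@8:L b2@9:R b1@10:L b3@12:L]
Beat 7 (R): throw ball5 h=7 -> lands@14:L; in-air after throw: [b4@8:L b2@9:R b1@10:L b3@12:L b5@14:L]
Beat 8 (L): throw ball4 h=9 -> lands@17:R; in-air after throw: [b2@9:R b1@10:L b3@12:L b5@14:L b4@17:R]
Beat 9 (R): throw ball2 h=4 -> lands@13:R; in-air after throw: [b1@10:L b3@12:L b2@13:R b5@14:L b4@17:R]
Beat 10 (L): throw ball1 h=1 -> lands@11:R; in-air after throw: [b1@11:R b3@12:L b2@13:R b5@14:L b4@17:R]
Beat 11 (R): throw ball1 h=4 -> lands@15:R; in-air after throw: [b3@12:L b2@13:R b5@14:L b1@15:R b4@17:R]
Beat 12 (L): throw ball3 h=7 -> lands@19:R; in-air after throw: [b2@13:R b5@14:L b1@15:R b4@17:R b3@19:R]
Beat 13 (R): throw ball2 h=9 -> lands@22:L; in-air after throw: [b5@14:L b1@15:R b4@17:R b3@19:R b2@22:L]
Beat 14 (L): throw ball5 h=4 -> lands@18:L; in-air after throw: [b1@15:R b4@17:R b5@18:L b3@19:R b2@22:L]
Beat 15 (R): throw ball1 h=1 -> lands@16:L; in-air after throw: [b1@16:L b4@17:R b5@18:L b3@19:R b2@22:L]
Beat 16 (L): throw ball1 h=4 -> lands@20:L; in-air after throw: [b4@17:R b5@18:L b3@19:R b1@20:L b2@22:L]
Beat 17 (R): throw ball4 h=7 -> lands@24:L; in-air after throw: [b5@18:L b3@19:R b1@20:L b2@22:L b4@24:L]
Beat 18 (L): throw ball5 h=9 -> lands@27:R; in-air after throw: [b3@19:R b1@20:L b2@22:L b4@24:L b5@27:R]
Beat 19 (R): throw ball3 h=4 -> lands@23:R; in-air after throw: [b1@20:L b2@22:L b3@23:R b4@24:L b5@27:R]
Ball 3: thrown@3 h=9 -> first land @12; rethrown@12 h=7 -> second land @19

Answer: 12 19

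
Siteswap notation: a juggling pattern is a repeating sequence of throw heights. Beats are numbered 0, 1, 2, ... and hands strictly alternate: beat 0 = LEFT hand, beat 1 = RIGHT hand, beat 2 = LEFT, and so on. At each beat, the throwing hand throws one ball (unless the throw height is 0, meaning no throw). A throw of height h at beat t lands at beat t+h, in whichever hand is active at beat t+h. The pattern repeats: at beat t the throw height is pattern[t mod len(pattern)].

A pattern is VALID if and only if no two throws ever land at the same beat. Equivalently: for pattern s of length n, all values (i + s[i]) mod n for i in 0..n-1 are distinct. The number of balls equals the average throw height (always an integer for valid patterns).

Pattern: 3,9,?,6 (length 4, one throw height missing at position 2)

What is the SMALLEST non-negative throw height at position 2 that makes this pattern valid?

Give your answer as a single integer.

Answer: 2

Derivation:
i=0: (0 + 3) mod 4 = 3
i=1: (1 + 9) mod 4 = 2
i=2: s[i]=? (unknown)
i=3: (3 + 6) mod 4 = 1
Known residues: [1, 2, 3]; need a permutation of 0..3, so missing residue r = 0
Need (2 + s) mod 4 = 0; smallest s = (0 - 2) mod 4 = 2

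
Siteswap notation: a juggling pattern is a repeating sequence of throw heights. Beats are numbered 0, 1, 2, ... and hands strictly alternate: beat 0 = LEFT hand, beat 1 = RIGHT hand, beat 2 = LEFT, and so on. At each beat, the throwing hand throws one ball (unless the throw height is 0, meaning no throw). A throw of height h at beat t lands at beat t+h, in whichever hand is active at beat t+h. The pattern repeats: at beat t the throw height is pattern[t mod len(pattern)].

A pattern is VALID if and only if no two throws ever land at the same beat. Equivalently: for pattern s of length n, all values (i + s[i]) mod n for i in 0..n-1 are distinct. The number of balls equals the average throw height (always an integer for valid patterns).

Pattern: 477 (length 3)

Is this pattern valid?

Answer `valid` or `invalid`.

Answer: valid

Derivation:
i=0: (i + s[i]) mod n = (0 + 4) mod 3 = 1
i=1: (i + s[i]) mod n = (1 + 7) mod 3 = 2
i=2: (i + s[i]) mod n = (2 + 7) mod 3 = 0
Residues: [1, 2, 0], distinct: True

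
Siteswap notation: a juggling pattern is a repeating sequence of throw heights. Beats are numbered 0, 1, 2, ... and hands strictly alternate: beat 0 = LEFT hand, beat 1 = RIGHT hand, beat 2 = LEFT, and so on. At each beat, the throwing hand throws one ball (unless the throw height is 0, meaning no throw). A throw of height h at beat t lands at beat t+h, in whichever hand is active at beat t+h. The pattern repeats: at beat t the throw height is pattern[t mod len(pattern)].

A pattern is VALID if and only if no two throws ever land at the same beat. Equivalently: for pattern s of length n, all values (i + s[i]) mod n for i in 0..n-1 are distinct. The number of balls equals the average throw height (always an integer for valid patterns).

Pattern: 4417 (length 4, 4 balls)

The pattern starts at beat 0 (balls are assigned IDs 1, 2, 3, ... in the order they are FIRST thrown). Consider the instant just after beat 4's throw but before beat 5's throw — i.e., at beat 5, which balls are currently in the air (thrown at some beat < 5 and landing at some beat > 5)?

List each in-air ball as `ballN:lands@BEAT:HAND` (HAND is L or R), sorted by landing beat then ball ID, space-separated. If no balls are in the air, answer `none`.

Answer: ball1:lands@8:L ball3:lands@10:L

Derivation:
Beat 0 (L): throw ball1 h=4 -> lands@4:L; in-air after throw: [b1@4:L]
Beat 1 (R): throw ball2 h=4 -> lands@5:R; in-air after throw: [b1@4:L b2@5:R]
Beat 2 (L): throw ball3 h=1 -> lands@3:R; in-air after throw: [b3@3:R b1@4:L b2@5:R]
Beat 3 (R): throw ball3 h=7 -> lands@10:L; in-air after throw: [b1@4:L b2@5:R b3@10:L]
Beat 4 (L): throw ball1 h=4 -> lands@8:L; in-air after throw: [b2@5:R b1@8:L b3@10:L]
Beat 5 (R): throw ball2 h=4 -> lands@9:R; in-air after throw: [b1@8:L b2@9:R b3@10:L]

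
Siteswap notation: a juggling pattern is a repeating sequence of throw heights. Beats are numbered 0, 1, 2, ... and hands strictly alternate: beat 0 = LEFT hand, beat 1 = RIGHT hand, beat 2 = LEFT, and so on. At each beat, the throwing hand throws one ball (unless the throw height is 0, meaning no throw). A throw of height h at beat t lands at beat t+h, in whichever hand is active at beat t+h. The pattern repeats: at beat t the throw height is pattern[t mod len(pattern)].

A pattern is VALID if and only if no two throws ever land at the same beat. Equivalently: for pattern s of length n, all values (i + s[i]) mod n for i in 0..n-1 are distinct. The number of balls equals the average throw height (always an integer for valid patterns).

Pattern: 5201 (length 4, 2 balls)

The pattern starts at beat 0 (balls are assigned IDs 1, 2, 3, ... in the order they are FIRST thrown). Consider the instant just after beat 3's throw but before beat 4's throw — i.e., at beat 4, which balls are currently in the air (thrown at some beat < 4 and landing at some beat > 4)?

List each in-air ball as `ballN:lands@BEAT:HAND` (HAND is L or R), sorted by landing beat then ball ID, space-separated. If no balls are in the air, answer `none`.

Answer: ball1:lands@5:R

Derivation:
Beat 0 (L): throw ball1 h=5 -> lands@5:R; in-air after throw: [b1@5:R]
Beat 1 (R): throw ball2 h=2 -> lands@3:R; in-air after throw: [b2@3:R b1@5:R]
Beat 3 (R): throw ball2 h=1 -> lands@4:L; in-air after throw: [b2@4:L b1@5:R]
Beat 4 (L): throw ball2 h=5 -> lands@9:R; in-air after throw: [b1@5:R b2@9:R]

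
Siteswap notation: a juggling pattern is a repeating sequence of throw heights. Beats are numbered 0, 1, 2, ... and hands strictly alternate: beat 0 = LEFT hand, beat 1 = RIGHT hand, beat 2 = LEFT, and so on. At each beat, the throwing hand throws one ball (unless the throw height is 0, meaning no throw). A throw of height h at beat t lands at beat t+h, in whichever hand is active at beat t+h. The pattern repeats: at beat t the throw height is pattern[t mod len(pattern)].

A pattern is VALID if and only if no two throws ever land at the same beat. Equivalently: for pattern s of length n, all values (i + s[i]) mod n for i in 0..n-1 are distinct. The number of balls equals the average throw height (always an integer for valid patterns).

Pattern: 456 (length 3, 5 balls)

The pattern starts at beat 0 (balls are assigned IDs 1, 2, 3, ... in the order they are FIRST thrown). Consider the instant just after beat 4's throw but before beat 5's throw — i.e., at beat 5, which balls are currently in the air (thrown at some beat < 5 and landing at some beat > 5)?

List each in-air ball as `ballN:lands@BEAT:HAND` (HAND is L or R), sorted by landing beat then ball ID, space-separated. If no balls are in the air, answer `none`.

Answer: ball2:lands@6:L ball4:lands@7:R ball3:lands@8:L ball1:lands@9:R

Derivation:
Beat 0 (L): throw ball1 h=4 -> lands@4:L; in-air after throw: [b1@4:L]
Beat 1 (R): throw ball2 h=5 -> lands@6:L; in-air after throw: [b1@4:L b2@6:L]
Beat 2 (L): throw ball3 h=6 -> lands@8:L; in-air after throw: [b1@4:L b2@6:L b3@8:L]
Beat 3 (R): throw ball4 h=4 -> lands@7:R; in-air after throw: [b1@4:L b2@6:L b4@7:R b3@8:L]
Beat 4 (L): throw ball1 h=5 -> lands@9:R; in-air after throw: [b2@6:L b4@7:R b3@8:L b1@9:R]
Beat 5 (R): throw ball5 h=6 -> lands@11:R; in-air after throw: [b2@6:L b4@7:R b3@8:L b1@9:R b5@11:R]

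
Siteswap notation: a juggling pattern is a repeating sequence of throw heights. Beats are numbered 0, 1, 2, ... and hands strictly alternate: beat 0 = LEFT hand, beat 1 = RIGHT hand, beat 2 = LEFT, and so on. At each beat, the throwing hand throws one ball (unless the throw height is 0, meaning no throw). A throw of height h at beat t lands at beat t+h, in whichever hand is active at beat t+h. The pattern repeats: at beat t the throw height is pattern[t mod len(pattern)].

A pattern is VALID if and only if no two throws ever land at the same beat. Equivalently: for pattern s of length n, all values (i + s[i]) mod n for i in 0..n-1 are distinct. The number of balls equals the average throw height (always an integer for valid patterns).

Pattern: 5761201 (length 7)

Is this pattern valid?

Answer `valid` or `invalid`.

Answer: invalid

Derivation:
i=0: (i + s[i]) mod n = (0 + 5) mod 7 = 5
i=1: (i + s[i]) mod n = (1 + 7) mod 7 = 1
i=2: (i + s[i]) mod n = (2 + 6) mod 7 = 1
i=3: (i + s[i]) mod n = (3 + 1) mod 7 = 4
i=4: (i + s[i]) mod n = (4 + 2) mod 7 = 6
i=5: (i + s[i]) mod n = (5 + 0) mod 7 = 5
i=6: (i + s[i]) mod n = (6 + 1) mod 7 = 0
Residues: [5, 1, 1, 4, 6, 5, 0], distinct: False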